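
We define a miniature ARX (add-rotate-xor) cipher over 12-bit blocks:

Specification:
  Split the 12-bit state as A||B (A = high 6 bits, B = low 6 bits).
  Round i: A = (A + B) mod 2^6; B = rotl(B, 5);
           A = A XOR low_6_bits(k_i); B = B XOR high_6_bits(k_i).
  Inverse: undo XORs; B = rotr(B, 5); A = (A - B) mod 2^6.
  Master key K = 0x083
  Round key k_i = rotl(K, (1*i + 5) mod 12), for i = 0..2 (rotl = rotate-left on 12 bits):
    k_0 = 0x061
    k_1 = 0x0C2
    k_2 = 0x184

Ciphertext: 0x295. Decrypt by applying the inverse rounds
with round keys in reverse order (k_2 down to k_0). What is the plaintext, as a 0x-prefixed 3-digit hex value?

s_0 = ciphertext = 0x295
s_1 = InvRound(s_0, k_2) = 0xA26
s_2 = InvRound(s_1, k_1) = 0x7CB
s_3 = InvRound(s_2, k_0) = 0xA94

0xA94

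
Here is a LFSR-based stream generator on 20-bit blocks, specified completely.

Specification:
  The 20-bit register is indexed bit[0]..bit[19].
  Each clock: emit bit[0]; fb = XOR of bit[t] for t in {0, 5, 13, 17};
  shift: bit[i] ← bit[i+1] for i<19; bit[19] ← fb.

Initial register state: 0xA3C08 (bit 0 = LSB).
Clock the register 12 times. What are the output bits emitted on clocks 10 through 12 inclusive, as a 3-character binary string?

011

reg_0 = 0xA3C08
clock 1: out=0, reg = 0x51E04
clock 2: out=0, reg = 0x28F02
clock 3: out=0, reg = 0x94781
clock 4: out=1, reg = 0xCA3C0
clock 5: out=0, reg = 0xE51E0
clock 6: out=0, reg = 0x728F0
clock 7: out=0, reg = 0xB9478
clock 8: out=0, reg = 0x5CA3C
clock 9: out=0, reg = 0xAE51E
clock 10: out=0, reg = 0x5728F
clock 11: out=1, reg = 0x2B947
clock 12: out=1, reg = 0x95CA3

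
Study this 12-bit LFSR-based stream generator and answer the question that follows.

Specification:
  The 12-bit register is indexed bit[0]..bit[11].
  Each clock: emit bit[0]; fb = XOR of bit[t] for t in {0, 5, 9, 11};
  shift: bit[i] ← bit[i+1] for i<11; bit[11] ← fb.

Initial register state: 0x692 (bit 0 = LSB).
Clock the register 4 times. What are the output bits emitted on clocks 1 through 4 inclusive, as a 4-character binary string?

0100

reg_0 = 0x692
clock 1: out=0, reg = 0xB49
clock 2: out=1, reg = 0xDA4
clock 3: out=0, reg = 0x6D2
clock 4: out=0, reg = 0xB69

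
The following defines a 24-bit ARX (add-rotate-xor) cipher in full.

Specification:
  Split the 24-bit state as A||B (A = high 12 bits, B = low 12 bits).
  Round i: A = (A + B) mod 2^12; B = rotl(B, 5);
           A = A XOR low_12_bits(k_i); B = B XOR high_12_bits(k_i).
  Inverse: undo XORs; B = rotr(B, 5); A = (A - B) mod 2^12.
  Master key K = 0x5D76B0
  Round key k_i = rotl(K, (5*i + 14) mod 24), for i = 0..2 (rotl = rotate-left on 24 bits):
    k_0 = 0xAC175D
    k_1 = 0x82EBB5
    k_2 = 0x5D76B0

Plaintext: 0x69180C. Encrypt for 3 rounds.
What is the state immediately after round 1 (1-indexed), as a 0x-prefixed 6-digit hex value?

0x9C0B51

s_0 = plaintext = 0x69180C
s_1 = Round(s_0, k_0) = 0x9C0B51
s_2 = Round(s_1, k_1) = 0xEA4218
s_3 = Round(s_2, k_2) = 0x60C6D3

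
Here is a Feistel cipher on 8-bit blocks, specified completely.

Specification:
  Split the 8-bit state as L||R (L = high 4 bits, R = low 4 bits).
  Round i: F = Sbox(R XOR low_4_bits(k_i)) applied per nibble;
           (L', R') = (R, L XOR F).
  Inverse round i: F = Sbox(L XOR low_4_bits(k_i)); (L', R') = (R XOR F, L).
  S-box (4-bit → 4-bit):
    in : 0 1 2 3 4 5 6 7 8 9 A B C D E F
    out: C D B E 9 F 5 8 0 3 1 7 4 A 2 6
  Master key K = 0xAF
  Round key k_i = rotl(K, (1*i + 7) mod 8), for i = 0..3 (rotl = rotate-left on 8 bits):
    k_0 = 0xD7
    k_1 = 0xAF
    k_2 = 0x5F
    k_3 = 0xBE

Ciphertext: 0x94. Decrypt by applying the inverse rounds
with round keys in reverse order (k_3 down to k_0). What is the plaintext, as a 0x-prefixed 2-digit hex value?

s_0 = ciphertext = 0x94
s_1 = InvRound(s_0, k_3) = 0xC9
s_2 = InvRound(s_1, k_2) = 0x7C
s_3 = InvRound(s_2, k_1) = 0xC7
s_4 = InvRound(s_3, k_0) = 0x0C

0x0C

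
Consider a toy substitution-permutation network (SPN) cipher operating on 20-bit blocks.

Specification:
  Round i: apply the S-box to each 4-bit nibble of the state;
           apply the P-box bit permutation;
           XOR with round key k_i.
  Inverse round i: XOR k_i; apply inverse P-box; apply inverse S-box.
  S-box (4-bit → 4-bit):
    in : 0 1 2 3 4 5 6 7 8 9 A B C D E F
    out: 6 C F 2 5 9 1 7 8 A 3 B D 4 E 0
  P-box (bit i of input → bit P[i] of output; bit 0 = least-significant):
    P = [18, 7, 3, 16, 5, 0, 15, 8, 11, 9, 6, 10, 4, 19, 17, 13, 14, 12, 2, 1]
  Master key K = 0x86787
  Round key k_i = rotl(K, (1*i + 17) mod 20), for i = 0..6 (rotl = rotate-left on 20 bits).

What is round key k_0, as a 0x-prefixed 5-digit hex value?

0xF0CF0

K = 0x86787
k_0 = rotl(K, (1*0+17) mod 20) = rotl(K, 17) = 0xF0CF0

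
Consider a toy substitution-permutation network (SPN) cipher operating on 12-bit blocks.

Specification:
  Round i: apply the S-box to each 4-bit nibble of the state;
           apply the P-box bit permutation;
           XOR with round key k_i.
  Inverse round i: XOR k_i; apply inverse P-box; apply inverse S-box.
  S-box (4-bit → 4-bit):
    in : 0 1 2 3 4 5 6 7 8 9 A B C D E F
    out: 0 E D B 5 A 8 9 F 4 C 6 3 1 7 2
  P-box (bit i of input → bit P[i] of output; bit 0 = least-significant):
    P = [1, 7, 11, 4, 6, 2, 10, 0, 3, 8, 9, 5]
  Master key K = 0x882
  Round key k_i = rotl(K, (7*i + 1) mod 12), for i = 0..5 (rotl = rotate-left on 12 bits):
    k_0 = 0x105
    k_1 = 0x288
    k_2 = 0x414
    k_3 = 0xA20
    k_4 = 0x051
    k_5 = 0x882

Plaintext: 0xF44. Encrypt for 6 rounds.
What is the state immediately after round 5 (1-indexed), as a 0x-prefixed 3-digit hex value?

s_0 = plaintext = 0xF44
s_1 = Round(s_0, k_0) = 0xC47
s_2 = Round(s_1, k_1) = 0x7D2
s_3 = Round(s_2, k_2) = 0xC6E
s_4 = Round(s_3, k_3) = 0x3AB
s_5 = Round(s_4, k_4) = 0xDF8
s_6 = Round(s_5, k_5) = 0x01C

0xDF8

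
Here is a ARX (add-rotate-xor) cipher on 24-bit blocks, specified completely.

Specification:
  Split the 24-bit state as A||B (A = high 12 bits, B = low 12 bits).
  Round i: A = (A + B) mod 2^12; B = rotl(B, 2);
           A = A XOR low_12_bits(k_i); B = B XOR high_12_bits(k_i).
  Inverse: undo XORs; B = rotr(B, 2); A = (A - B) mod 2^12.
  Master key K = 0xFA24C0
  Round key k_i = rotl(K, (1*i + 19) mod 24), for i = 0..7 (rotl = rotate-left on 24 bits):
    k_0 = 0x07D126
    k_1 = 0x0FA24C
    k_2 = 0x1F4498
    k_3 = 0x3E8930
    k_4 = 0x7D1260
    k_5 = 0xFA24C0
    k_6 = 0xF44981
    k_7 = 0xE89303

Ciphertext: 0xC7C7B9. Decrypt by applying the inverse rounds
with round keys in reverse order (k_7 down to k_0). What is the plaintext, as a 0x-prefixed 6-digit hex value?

0x8D1E31

s_0 = ciphertext = 0xC7C7B9
s_1 = InvRound(s_0, k_7) = 0xD3324C
s_2 = InvRound(s_1, k_6) = 0x170342
s_3 = InvRound(s_2, k_5) = 0x278338
s_4 = InvRound(s_3, k_4) = 0xADE53A
s_5 = InvRound(s_4, k_3) = 0xA3A9B4
s_6 = InvRound(s_5, k_2) = 0xC92210
s_7 = InvRound(s_6, k_1) = 0x6248BA
s_8 = InvRound(s_7, k_0) = 0x8D1E31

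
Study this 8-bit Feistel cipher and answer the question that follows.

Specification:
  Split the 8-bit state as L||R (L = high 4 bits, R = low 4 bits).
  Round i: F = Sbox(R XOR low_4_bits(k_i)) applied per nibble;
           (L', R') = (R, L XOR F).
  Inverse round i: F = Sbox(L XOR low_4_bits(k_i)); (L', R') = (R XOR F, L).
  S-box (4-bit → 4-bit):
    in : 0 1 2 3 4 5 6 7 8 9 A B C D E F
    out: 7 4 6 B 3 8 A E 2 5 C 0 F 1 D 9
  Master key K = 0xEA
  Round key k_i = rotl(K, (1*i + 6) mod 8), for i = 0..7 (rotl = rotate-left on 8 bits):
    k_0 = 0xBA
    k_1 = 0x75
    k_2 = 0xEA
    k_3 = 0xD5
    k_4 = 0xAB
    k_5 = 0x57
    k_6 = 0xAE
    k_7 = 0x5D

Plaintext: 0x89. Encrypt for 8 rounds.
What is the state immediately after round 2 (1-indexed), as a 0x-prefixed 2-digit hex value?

0x33

s_0 = plaintext = 0x89
s_1 = Round(s_0, k_0) = 0x93
s_2 = Round(s_1, k_1) = 0x33
s_3 = Round(s_2, k_2) = 0x36
s_4 = Round(s_3, k_3) = 0x68
s_5 = Round(s_4, k_4) = 0x8D
s_6 = Round(s_5, k_5) = 0xD4
s_7 = Round(s_6, k_6) = 0x41
s_8 = Round(s_7, k_7) = 0x1B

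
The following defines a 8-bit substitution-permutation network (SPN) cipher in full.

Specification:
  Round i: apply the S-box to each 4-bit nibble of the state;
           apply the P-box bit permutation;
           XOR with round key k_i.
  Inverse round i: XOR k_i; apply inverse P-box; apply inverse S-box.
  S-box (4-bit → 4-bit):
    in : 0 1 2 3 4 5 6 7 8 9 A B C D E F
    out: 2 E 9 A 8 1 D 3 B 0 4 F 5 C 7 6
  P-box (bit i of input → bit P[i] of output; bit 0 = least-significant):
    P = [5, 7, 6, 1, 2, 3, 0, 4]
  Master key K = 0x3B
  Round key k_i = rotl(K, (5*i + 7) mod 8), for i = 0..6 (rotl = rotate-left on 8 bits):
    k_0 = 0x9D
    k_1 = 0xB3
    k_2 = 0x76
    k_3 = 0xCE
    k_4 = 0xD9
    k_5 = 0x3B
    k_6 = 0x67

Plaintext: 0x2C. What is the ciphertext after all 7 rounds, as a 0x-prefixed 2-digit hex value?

0x6A

s_0 = plaintext = 0x2C
s_1 = Round(s_0, k_0) = 0xE9
s_2 = Round(s_1, k_1) = 0xBE
s_3 = Round(s_2, k_2) = 0x8B
s_4 = Round(s_3, k_3) = 0x30
s_5 = Round(s_4, k_4) = 0x41
s_6 = Round(s_5, k_5) = 0xE9
s_7 = Round(s_6, k_6) = 0x6A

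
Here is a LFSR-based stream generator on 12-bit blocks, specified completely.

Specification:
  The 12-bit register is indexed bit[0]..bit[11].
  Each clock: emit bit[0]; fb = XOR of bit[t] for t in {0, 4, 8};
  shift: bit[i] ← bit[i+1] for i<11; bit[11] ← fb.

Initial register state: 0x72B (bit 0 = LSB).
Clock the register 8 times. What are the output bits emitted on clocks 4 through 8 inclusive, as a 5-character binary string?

reg_0 = 0x72B
clock 1: out=1, reg = 0x395
clock 2: out=1, reg = 0x9CA
clock 3: out=0, reg = 0xCE5
clock 4: out=1, reg = 0xE72
clock 5: out=0, reg = 0xF39
clock 6: out=1, reg = 0xF9C
clock 7: out=0, reg = 0x7CE
clock 8: out=0, reg = 0xBE7

10100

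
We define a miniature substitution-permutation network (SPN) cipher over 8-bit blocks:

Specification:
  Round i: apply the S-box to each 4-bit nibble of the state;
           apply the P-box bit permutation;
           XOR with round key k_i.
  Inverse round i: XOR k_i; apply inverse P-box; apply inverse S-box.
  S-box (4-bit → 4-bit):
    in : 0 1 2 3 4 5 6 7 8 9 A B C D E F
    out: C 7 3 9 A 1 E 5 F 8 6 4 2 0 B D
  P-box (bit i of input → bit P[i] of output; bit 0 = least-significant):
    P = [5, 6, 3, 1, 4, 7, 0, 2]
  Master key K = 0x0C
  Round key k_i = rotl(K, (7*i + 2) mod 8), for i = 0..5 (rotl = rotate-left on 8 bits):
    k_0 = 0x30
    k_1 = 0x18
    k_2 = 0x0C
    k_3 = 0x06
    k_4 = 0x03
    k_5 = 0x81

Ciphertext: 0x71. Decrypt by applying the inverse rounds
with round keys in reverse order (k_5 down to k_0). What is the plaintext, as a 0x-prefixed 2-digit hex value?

s_0 = ciphertext = 0x71
s_1 = InvRound(s_0, k_5) = 0x22
s_2 = InvRound(s_1, k_4) = 0xB5
s_3 = InvRound(s_2, k_3) = 0x13
s_4 = InvRound(s_3, k_2) = 0xF0
s_5 = InvRound(s_4, k_1) = 0xC1
s_6 = InvRound(s_5, k_0) = 0x12

0x12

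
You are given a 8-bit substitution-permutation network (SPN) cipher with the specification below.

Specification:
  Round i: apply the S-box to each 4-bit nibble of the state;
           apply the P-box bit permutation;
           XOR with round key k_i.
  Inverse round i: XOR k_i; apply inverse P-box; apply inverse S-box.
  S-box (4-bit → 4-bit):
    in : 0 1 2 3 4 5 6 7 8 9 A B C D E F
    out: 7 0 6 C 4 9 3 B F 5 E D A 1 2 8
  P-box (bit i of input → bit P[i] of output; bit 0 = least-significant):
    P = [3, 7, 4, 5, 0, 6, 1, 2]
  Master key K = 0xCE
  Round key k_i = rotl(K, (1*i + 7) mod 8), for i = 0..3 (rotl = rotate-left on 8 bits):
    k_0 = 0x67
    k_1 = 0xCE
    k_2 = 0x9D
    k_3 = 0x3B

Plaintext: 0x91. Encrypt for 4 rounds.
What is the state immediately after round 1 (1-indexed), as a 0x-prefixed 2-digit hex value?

0x64

s_0 = plaintext = 0x91
s_1 = Round(s_0, k_0) = 0x64
s_2 = Round(s_1, k_1) = 0x9F
s_3 = Round(s_2, k_2) = 0xBE
s_4 = Round(s_3, k_3) = 0xBC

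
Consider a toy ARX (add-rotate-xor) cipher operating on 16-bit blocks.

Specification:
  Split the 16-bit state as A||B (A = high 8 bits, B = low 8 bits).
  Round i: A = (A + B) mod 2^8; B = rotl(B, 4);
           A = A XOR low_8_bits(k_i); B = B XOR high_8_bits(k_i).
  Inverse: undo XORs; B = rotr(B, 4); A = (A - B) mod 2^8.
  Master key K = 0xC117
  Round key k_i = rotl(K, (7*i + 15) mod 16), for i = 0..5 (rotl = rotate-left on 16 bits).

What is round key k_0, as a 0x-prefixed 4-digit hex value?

K = 0xC117
k_0 = rotl(K, (7*0+15) mod 16) = rotl(K, 15) = 0xE08B

0xE08B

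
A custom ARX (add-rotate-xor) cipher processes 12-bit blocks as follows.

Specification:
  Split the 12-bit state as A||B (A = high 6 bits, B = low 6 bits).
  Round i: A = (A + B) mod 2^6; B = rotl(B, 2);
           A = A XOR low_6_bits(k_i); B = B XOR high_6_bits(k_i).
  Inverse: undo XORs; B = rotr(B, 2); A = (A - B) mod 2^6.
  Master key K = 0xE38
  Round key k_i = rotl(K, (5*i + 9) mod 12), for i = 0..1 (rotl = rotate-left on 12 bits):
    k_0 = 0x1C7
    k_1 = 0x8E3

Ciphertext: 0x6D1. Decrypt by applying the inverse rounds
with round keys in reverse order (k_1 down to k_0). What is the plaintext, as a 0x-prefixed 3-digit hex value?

0x47A

s_0 = ciphertext = 0x6D1
s_1 = InvRound(s_0, k_1) = 0x32C
s_2 = InvRound(s_1, k_0) = 0x47A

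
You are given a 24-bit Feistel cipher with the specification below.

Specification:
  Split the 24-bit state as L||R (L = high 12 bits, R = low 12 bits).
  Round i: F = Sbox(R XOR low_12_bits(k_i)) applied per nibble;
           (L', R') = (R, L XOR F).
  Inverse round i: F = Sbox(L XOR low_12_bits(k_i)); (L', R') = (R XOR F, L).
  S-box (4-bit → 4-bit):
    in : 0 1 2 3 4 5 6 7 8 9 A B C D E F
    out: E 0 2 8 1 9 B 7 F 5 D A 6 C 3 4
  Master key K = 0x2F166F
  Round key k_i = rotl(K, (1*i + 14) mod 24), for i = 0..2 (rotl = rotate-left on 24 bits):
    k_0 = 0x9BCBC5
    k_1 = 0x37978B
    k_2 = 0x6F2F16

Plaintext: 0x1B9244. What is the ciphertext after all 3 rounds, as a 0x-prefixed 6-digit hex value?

0xA26DC7

s_0 = plaintext = 0x1B9244
s_1 = Round(s_0, k_0) = 0x244449
s_2 = Round(s_1, k_1) = 0x449A26
s_3 = Round(s_2, k_2) = 0xA26DC7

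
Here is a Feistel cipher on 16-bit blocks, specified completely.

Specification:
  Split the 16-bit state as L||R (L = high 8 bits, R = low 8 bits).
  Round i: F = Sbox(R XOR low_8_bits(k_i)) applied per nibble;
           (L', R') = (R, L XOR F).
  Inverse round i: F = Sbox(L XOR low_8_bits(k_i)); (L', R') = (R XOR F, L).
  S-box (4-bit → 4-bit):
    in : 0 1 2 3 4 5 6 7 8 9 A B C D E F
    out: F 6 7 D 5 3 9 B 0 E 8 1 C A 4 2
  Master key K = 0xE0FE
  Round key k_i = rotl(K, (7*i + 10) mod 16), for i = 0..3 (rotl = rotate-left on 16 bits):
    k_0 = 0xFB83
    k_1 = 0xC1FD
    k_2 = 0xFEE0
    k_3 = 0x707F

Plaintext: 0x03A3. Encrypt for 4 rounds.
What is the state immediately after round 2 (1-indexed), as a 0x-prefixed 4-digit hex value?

0x7CA5

s_0 = plaintext = 0x03A3
s_1 = Round(s_0, k_0) = 0xA37C
s_2 = Round(s_1, k_1) = 0x7CA5
s_3 = Round(s_2, k_2) = 0xA52F
s_4 = Round(s_3, k_3) = 0x2F9A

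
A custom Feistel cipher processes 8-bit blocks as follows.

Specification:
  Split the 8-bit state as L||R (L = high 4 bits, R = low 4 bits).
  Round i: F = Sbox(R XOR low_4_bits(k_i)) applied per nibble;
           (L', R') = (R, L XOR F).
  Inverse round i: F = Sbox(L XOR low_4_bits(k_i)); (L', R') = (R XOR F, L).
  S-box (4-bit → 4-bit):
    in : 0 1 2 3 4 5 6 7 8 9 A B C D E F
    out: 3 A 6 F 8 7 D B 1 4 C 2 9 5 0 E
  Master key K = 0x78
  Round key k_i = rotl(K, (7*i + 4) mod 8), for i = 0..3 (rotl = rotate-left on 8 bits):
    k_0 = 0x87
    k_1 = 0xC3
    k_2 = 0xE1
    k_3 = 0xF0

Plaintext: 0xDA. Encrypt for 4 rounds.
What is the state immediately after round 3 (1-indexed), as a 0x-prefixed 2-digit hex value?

0x8C

s_0 = plaintext = 0xDA
s_1 = Round(s_0, k_0) = 0xA8
s_2 = Round(s_1, k_1) = 0x88
s_3 = Round(s_2, k_2) = 0x8C
s_4 = Round(s_3, k_3) = 0xC1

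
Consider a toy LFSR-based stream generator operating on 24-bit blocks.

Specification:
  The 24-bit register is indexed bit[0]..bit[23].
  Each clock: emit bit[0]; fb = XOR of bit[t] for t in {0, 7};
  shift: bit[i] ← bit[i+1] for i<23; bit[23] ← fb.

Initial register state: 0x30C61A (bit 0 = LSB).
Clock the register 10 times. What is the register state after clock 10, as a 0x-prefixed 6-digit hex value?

0xE58C31

reg_0 = 0x30C61A
clock 1: out=0, reg = 0x18630D
clock 2: out=1, reg = 0x8C3186
clock 3: out=0, reg = 0xC618C3
clock 4: out=1, reg = 0x630C61
clock 5: out=1, reg = 0xB18630
clock 6: out=0, reg = 0x58C318
clock 7: out=0, reg = 0x2C618C
clock 8: out=0, reg = 0x9630C6
clock 9: out=0, reg = 0xCB1863
clock 10: out=1, reg = 0xE58C31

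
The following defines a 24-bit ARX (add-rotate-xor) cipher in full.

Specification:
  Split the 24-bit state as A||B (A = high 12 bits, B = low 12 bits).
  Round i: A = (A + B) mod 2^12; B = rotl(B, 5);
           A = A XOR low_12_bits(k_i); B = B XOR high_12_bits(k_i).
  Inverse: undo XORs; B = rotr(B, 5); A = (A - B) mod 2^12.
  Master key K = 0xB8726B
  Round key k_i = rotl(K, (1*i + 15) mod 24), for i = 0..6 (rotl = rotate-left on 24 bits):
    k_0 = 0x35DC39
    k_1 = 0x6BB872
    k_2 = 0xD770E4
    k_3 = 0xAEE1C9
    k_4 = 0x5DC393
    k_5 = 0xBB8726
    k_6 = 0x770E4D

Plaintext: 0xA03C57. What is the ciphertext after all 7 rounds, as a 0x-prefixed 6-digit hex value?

s_0 = plaintext = 0xA03C57
s_1 = Round(s_0, k_0) = 0xA639A5
s_2 = Round(s_1, k_1) = 0xC7A208
s_3 = Round(s_2, k_2) = 0xE66C73
s_4 = Round(s_3, k_3) = 0xB10496
s_5 = Round(s_4, k_4) = 0xC35715
s_6 = Round(s_5, k_5) = 0x46C916
s_7 = Round(s_6, k_6) = 0x3CF5A2

0x3CF5A2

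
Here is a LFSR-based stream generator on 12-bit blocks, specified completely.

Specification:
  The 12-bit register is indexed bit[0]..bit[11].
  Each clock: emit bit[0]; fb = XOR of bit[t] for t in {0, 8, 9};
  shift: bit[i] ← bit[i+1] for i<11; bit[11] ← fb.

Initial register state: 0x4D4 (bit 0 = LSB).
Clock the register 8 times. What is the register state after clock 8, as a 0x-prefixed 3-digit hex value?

0xE24

reg_0 = 0x4D4
clock 1: out=0, reg = 0x26A
clock 2: out=0, reg = 0x935
clock 3: out=1, reg = 0x49A
clock 4: out=0, reg = 0x24D
clock 5: out=1, reg = 0x126
clock 6: out=0, reg = 0x893
clock 7: out=1, reg = 0xC49
clock 8: out=1, reg = 0xE24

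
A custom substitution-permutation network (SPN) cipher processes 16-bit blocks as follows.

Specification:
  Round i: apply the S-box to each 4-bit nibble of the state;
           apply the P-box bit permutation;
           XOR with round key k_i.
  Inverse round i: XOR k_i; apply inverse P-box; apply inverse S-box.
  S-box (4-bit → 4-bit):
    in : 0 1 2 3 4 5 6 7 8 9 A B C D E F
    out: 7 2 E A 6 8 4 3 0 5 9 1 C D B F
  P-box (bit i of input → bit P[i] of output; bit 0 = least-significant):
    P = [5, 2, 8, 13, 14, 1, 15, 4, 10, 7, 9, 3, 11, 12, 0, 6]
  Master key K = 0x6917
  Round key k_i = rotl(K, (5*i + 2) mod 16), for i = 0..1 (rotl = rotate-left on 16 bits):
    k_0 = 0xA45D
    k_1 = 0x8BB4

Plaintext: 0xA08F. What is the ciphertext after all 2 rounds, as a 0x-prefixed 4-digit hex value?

s_0 = plaintext = 0xA08F
s_1 = Round(s_0, k_0) = 0x8BB9
s_2 = Round(s_1, k_1) = 0xCE94

0xCE94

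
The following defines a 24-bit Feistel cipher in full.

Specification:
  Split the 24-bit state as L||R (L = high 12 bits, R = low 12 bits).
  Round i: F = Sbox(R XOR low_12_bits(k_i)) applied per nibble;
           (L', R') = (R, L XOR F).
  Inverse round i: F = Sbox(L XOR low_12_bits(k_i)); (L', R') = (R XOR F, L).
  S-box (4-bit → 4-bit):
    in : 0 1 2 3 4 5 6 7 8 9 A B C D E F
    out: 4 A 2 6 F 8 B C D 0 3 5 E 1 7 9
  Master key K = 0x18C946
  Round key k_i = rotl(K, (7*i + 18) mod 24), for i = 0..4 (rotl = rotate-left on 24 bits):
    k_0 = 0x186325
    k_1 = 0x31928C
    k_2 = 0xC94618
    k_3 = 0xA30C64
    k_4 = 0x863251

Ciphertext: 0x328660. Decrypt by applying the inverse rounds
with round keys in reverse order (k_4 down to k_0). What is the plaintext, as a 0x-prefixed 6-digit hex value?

s_0 = ciphertext = 0x328660
s_1 = InvRound(s_0, k_4) = 0xCA0328
s_2 = InvRound(s_1, k_3) = 0x7C7CA0
s_3 = InvRound(s_2, k_2) = 0x6B97C7
s_4 = InvRound(s_3, k_1) = 0x8AF6B9
s_5 = InvRound(s_4, k_0) = 0x36A8AF

0x36A8AF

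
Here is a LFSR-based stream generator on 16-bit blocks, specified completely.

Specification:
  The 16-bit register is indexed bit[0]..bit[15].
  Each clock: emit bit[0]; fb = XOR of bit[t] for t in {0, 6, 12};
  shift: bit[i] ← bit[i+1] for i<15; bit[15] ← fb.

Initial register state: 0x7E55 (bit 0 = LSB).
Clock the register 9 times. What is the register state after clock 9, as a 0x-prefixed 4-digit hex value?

0x0DBF

reg_0 = 0x7E55
clock 1: out=1, reg = 0xBF2A
clock 2: out=0, reg = 0xDF95
clock 3: out=1, reg = 0x6FCA
clock 4: out=0, reg = 0xB7E5
clock 5: out=1, reg = 0xDBF2
clock 6: out=0, reg = 0x6DF9
clock 7: out=1, reg = 0x36FC
clock 8: out=0, reg = 0x1B7E
clock 9: out=0, reg = 0x0DBF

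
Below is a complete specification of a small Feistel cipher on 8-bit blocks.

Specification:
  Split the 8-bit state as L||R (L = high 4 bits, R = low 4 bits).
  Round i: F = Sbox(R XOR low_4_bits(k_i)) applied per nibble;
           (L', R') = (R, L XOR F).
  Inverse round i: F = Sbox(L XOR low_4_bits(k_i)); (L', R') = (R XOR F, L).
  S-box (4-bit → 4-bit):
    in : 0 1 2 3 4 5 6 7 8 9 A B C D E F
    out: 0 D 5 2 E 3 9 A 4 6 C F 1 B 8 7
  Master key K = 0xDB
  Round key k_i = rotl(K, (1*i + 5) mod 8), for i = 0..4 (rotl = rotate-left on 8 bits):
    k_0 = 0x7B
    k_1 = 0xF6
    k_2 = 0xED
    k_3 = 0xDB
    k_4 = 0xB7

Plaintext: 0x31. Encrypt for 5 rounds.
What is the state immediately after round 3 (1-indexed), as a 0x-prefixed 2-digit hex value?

s_0 = plaintext = 0x31
s_1 = Round(s_0, k_0) = 0x1F
s_2 = Round(s_1, k_1) = 0xF7
s_3 = Round(s_2, k_2) = 0x73
s_4 = Round(s_3, k_3) = 0x33
s_5 = Round(s_4, k_4) = 0x3D

0x73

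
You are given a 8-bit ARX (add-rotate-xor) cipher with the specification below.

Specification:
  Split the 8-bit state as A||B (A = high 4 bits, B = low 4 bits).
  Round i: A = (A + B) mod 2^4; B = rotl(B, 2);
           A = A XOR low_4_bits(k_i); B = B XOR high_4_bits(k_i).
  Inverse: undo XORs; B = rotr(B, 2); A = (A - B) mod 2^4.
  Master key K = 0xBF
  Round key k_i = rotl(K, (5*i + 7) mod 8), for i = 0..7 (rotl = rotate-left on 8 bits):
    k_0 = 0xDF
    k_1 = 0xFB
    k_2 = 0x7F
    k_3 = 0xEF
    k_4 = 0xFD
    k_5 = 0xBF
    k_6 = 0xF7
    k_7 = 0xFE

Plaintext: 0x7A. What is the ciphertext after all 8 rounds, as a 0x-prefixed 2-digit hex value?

s_0 = plaintext = 0x7A
s_1 = Round(s_0, k_0) = 0xE7
s_2 = Round(s_1, k_1) = 0xE2
s_3 = Round(s_2, k_2) = 0xFF
s_4 = Round(s_3, k_3) = 0x11
s_5 = Round(s_4, k_4) = 0xFB
s_6 = Round(s_5, k_5) = 0x55
s_7 = Round(s_6, k_6) = 0xDA
s_8 = Round(s_7, k_7) = 0x95

0x95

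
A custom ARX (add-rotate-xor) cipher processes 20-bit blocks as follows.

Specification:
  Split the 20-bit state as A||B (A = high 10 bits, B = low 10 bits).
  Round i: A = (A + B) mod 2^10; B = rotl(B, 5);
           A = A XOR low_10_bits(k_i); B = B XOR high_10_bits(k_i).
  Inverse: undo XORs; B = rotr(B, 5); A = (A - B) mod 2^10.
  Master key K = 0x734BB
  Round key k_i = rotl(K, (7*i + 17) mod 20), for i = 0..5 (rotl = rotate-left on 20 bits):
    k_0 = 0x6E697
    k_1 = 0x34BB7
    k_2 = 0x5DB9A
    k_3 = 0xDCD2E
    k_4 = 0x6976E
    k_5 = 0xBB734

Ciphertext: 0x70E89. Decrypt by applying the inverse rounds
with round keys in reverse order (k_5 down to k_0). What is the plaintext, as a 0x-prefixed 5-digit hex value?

0xA1A8E

s_0 = ciphertext = 0x70E89
s_1 = InvRound(s_0, k_5) = 0x9D083
s_2 = InvRound(s_1, k_4) = 0x144C9
s_3 = InvRound(s_2, k_3) = 0x88B5D
s_4 = InvRound(s_3, k_2) = 0x11D71
s_5 = InvRound(s_4, k_1) = 0xE0C6D
s_6 = InvRound(s_5, k_0) = 0xA1A8E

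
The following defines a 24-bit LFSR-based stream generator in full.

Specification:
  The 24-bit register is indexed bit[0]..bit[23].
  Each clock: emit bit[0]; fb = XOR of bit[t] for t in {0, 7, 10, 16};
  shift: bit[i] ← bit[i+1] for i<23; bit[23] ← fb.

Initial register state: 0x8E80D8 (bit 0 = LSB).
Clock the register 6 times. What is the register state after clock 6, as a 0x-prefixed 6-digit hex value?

reg_0 = 0x8E80D8
clock 1: out=0, reg = 0xC7406C
clock 2: out=0, reg = 0xE3A036
clock 3: out=0, reg = 0xF1D01B
clock 4: out=1, reg = 0x78E80D
clock 5: out=1, reg = 0xBC7406
clock 6: out=0, reg = 0xDE3A03

0xDE3A03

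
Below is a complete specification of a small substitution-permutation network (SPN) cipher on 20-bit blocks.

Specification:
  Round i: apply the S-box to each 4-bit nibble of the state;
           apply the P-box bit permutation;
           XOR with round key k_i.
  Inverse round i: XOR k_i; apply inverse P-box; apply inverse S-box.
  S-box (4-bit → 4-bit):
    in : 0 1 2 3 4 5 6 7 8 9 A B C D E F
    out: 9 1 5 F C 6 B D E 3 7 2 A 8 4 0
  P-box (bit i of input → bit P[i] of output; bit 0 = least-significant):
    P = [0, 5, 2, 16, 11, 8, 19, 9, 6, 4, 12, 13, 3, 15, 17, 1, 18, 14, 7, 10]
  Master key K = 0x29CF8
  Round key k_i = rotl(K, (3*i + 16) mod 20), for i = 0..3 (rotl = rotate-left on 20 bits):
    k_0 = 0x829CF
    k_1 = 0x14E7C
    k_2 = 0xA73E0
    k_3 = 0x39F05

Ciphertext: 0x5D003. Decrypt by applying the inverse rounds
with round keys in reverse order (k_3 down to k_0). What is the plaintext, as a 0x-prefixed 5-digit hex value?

0x5F0FD

s_0 = ciphertext = 0x5D003
s_1 = InvRound(s_0, k_3) = 0x64F6E
s_2 = InvRound(s_1, k_2) = 0x7042E
s_3 = InvRound(s_2, k_1) = 0x9490F
s_4 = InvRound(s_3, k_0) = 0x5F0FD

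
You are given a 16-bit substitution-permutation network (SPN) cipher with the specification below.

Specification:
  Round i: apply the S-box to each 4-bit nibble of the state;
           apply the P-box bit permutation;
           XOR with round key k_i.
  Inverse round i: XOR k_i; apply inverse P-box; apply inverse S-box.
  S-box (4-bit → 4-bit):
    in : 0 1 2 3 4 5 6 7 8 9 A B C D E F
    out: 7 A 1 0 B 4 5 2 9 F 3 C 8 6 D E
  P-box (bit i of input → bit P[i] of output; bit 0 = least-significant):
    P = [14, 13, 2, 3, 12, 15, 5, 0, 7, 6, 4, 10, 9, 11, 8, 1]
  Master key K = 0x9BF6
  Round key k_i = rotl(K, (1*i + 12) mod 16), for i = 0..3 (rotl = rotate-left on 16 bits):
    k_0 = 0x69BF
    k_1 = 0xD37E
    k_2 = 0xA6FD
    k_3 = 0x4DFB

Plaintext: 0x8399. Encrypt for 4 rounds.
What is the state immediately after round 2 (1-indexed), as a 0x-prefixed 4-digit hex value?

0x2C49

s_0 = plaintext = 0x8399
s_1 = Round(s_0, k_0) = 0x9B90
s_2 = Round(s_1, k_1) = 0x2C49
s_3 = Round(s_2, k_2) = 0x50F0
s_4 = Round(s_3, k_3) = 0xAC0E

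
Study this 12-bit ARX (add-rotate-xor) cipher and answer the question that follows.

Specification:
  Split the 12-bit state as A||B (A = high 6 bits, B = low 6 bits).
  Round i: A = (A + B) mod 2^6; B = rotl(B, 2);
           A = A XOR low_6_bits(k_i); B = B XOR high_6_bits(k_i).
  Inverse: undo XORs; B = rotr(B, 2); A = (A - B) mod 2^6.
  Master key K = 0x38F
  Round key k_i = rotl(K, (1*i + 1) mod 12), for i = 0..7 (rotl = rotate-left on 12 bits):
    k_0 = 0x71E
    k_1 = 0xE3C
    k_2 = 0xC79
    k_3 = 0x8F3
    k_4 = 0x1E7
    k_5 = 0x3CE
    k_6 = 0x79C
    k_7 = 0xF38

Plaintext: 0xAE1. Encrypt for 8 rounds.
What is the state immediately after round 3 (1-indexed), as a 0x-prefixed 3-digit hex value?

s_0 = plaintext = 0xAE1
s_1 = Round(s_0, k_0) = 0x49A
s_2 = Round(s_1, k_1) = 0x411
s_3 = Round(s_2, k_2) = 0x634
s_4 = Round(s_3, k_3) = 0xFF0
s_5 = Round(s_4, k_4) = 0x204
s_6 = Round(s_5, k_5) = 0x09F
s_7 = Round(s_6, k_6) = 0xF63
s_8 = Round(s_7, k_7) = 0x632

0x634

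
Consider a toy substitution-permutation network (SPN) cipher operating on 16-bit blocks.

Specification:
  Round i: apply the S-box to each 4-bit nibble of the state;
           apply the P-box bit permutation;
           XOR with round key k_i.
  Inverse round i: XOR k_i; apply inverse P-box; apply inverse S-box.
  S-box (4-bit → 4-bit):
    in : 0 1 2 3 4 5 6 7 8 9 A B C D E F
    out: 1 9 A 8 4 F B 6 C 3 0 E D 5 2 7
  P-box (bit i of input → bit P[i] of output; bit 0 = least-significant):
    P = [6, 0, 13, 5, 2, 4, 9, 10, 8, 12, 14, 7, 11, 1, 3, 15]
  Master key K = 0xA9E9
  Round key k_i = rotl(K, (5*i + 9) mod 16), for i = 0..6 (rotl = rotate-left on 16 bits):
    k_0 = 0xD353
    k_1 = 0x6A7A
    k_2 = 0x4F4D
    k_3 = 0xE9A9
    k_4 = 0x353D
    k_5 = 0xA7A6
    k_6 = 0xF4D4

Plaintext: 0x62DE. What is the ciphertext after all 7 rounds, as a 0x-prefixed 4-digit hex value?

0x37A4

s_0 = plaintext = 0x62DE
s_1 = Round(s_0, k_0) = 0x49D4
s_2 = Round(s_1, k_1) = 0x5976
s_3 = Round(s_2, k_2) = 0xD436
s_4 = Round(s_3, k_3) = 0xA5C0
s_5 = Round(s_4, k_4) = 0x62F9
s_6 = Round(s_5, k_5) = 0x3D71
s_7 = Round(s_6, k_6) = 0x37A4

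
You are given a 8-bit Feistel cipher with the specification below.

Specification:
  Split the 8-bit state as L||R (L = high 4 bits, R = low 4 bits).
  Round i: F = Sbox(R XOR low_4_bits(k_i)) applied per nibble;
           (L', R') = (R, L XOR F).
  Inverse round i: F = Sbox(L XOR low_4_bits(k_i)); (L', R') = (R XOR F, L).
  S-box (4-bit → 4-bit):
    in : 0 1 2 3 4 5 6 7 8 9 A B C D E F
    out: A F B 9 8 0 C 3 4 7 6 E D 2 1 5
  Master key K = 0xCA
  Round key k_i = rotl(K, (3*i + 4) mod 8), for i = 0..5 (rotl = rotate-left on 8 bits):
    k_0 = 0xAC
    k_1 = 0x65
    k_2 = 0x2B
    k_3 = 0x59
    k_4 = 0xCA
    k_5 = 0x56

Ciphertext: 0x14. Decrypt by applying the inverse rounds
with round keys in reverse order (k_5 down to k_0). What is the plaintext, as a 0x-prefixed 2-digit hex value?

s_0 = ciphertext = 0x14
s_1 = InvRound(s_0, k_5) = 0x71
s_2 = InvRound(s_1, k_4) = 0x37
s_3 = InvRound(s_2, k_3) = 0x13
s_4 = InvRound(s_3, k_2) = 0x51
s_5 = InvRound(s_4, k_1) = 0xB5
s_6 = InvRound(s_5, k_0) = 0x6B

0x6B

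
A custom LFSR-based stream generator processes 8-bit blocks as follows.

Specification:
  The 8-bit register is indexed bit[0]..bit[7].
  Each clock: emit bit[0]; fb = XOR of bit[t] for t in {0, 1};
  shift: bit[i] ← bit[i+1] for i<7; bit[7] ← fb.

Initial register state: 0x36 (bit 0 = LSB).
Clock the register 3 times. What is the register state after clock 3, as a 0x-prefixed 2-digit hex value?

0xA6

reg_0 = 0x36
clock 1: out=0, reg = 0x9B
clock 2: out=1, reg = 0x4D
clock 3: out=1, reg = 0xA6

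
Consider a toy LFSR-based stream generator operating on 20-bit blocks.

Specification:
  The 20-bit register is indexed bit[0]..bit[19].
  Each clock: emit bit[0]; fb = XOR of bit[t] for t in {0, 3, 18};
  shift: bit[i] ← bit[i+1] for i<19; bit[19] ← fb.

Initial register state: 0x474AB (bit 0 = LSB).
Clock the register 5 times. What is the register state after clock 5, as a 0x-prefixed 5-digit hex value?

reg_0 = 0x474AB
clock 1: out=1, reg = 0xA3A55
clock 2: out=1, reg = 0xD1D2A
clock 3: out=0, reg = 0x68E95
clock 4: out=1, reg = 0x3474A
clock 5: out=0, reg = 0x9A3A5

0x9A3A5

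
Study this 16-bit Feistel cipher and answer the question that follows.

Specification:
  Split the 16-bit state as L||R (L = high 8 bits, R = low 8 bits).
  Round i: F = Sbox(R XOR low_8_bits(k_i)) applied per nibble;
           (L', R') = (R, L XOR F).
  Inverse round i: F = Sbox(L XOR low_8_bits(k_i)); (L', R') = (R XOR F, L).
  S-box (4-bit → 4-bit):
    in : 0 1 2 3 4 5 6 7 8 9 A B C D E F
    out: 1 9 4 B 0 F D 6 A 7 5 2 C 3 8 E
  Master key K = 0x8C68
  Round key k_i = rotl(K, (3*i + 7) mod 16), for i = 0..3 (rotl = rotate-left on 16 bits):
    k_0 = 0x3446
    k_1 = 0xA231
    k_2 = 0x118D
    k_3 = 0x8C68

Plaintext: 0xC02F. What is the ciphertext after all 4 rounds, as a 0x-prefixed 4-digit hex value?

0x998B

s_0 = plaintext = 0xC02F
s_1 = Round(s_0, k_0) = 0x2F17
s_2 = Round(s_1, k_1) = 0x1762
s_3 = Round(s_2, k_2) = 0x6299
s_4 = Round(s_3, k_3) = 0x998B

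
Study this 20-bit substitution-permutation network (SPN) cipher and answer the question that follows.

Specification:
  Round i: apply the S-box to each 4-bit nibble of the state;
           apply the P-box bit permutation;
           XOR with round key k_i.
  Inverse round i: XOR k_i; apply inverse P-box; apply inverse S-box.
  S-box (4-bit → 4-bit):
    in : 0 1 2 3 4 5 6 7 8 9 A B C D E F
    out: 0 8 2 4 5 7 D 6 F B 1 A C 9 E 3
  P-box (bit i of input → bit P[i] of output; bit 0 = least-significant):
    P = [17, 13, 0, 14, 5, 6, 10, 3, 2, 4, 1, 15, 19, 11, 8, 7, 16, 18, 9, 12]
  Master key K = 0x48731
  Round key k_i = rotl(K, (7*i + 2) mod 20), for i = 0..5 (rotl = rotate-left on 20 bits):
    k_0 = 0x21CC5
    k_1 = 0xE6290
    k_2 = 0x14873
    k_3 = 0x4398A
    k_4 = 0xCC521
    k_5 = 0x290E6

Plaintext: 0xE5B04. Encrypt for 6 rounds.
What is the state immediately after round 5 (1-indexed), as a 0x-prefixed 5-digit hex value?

s_0 = plaintext = 0xE5B04
s_1 = Round(s_0, k_0) = 0xC87D4
s_2 = Round(s_1, k_1) = 0x4792B
s_3 = Round(s_2, k_2) = 0x0A327
s_4 = Round(s_3, k_3) = 0xC19C9
s_5 = Round(s_4, k_4) = 0xE33BD
s_6 = Round(s_5, k_5) = 0x4C3AC

0xE33BD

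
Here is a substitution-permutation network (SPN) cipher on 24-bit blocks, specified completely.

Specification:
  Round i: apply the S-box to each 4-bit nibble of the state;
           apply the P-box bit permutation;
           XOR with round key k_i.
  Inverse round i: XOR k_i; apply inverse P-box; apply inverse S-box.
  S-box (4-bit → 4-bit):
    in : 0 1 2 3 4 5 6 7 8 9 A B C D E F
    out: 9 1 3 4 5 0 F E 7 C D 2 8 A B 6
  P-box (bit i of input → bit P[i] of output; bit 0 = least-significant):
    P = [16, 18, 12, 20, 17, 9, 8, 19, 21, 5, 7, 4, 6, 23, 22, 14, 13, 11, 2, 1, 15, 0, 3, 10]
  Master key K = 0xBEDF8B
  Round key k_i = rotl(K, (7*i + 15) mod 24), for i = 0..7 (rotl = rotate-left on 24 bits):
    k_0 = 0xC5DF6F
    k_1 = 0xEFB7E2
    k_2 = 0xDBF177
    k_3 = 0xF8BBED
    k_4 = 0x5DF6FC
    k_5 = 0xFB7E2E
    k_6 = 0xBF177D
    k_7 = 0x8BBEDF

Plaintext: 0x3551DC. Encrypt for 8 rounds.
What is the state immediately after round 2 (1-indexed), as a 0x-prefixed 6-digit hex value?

0x71ECD9

s_0 = plaintext = 0x3551DC
s_1 = Round(s_0, k_0) = 0xFDDD67
s_2 = Round(s_1, k_1) = 0x71ECD9
s_3 = Round(s_2, k_2) = 0x43872E
s_4 = Round(s_3, k_3) = 0x2F3911
s_5 = Round(s_4, k_4) = 0x1E7E69
s_6 = Round(s_5, k_5) = 0x01851C
s_7 = Round(s_6, k_6) = 0x6DB33D
s_8 = Round(s_7, k_7) = 0x1F3354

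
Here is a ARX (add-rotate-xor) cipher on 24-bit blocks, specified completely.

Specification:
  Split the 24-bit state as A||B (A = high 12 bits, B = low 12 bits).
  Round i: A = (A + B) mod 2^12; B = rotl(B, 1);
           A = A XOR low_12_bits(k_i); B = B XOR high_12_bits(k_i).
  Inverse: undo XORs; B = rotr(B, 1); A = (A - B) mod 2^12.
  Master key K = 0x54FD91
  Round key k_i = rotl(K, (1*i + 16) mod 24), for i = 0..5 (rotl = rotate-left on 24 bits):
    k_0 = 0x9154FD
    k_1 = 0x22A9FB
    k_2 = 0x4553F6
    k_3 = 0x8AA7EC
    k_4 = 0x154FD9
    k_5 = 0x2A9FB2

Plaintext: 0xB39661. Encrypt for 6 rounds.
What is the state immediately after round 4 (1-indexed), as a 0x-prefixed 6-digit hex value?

0x0F7612

s_0 = plaintext = 0xB39661
s_1 = Round(s_0, k_0) = 0x5675D7
s_2 = Round(s_1, k_1) = 0x2C5984
s_3 = Round(s_2, k_2) = 0xFBF75C
s_4 = Round(s_3, k_3) = 0x0F7612
s_5 = Round(s_4, k_4) = 0x8D0D70
s_6 = Round(s_5, k_5) = 0x9F2848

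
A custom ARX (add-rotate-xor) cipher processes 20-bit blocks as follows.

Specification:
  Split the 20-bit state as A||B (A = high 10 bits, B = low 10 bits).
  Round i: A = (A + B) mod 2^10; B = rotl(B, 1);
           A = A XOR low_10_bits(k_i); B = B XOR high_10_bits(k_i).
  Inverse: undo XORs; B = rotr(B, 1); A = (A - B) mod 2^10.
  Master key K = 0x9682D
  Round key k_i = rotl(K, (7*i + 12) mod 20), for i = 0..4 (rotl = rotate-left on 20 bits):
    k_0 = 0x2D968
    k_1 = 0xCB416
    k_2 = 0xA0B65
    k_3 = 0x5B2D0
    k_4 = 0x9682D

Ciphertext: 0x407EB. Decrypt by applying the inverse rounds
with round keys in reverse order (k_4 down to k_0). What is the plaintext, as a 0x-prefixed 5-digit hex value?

0xE89FB

s_0 = ciphertext = 0x407EB
s_1 = InvRound(s_0, k_4) = 0x952D8
s_2 = InvRound(s_1, k_3) = 0xAA9DA
s_3 = InvRound(s_2, k_2) = 0x08DAC
s_4 = InvRound(s_3, k_1) = 0x3D740
s_5 = InvRound(s_4, k_0) = 0xE89FB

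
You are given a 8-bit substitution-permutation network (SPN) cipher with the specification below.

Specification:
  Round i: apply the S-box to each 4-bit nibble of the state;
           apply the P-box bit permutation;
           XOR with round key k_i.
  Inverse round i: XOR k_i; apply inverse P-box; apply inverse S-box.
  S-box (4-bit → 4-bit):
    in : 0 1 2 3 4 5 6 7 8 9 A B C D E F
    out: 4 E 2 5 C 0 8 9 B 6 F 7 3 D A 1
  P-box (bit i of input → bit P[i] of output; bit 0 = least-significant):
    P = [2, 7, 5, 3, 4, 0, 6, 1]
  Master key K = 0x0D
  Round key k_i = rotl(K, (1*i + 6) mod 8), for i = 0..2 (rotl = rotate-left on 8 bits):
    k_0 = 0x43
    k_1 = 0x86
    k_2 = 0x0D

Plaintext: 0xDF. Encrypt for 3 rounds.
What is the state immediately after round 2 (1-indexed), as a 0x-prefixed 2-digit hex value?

0xC5

s_0 = plaintext = 0xDF
s_1 = Round(s_0, k_0) = 0x15
s_2 = Round(s_1, k_1) = 0xC5
s_3 = Round(s_2, k_2) = 0x1C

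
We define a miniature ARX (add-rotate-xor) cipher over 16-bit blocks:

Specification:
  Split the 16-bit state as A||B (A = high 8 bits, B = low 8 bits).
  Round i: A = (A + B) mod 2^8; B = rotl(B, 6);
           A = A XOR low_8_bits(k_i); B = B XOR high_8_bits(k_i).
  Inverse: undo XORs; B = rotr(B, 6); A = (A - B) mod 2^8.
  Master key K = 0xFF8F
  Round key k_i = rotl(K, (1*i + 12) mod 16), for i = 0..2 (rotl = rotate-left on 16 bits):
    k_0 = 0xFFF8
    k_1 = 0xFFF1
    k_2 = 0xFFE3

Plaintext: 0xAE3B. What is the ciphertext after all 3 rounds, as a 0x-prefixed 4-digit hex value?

0x8513

s_0 = plaintext = 0xAE3B
s_1 = Round(s_0, k_0) = 0x1131
s_2 = Round(s_1, k_1) = 0xB3B3
s_3 = Round(s_2, k_2) = 0x8513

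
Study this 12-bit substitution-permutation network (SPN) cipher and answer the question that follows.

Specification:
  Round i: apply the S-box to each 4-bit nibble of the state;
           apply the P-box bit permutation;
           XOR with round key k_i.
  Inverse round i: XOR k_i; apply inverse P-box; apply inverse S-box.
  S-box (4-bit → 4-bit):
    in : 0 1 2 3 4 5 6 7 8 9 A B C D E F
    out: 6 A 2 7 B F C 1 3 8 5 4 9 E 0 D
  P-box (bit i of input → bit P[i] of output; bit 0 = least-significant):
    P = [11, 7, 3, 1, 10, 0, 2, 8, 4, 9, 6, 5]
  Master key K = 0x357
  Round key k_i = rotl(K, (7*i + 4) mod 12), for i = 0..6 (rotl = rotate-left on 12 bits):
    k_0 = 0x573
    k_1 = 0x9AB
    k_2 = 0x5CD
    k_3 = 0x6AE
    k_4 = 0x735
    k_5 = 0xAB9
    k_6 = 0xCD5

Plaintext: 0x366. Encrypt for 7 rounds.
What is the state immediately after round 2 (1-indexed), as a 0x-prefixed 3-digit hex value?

s_0 = plaintext = 0x366
s_1 = Round(s_0, k_0) = 0x62D
s_2 = Round(s_1, k_1) = 0x940
s_3 = Round(s_2, k_2) = 0x064
s_4 = Round(s_3, k_3) = 0xD68
s_5 = Round(s_4, k_4) = 0xCD1
s_6 = Round(s_5, k_5) = 0xB0E
s_7 = Round(s_6, k_6) = 0xC90

0x940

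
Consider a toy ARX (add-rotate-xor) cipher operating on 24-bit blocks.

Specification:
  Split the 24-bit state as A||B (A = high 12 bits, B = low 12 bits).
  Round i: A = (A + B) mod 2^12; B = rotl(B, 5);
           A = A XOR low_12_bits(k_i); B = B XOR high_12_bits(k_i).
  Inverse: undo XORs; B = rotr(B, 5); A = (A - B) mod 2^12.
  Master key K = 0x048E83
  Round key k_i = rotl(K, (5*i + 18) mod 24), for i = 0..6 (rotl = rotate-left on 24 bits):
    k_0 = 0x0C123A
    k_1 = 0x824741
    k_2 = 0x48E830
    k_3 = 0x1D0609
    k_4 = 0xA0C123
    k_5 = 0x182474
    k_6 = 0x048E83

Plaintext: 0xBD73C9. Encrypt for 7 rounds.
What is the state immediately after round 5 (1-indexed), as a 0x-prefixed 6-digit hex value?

0xE29E96

s_0 = plaintext = 0xBD73C9
s_1 = Round(s_0, k_0) = 0xD9A9E6
s_2 = Round(s_1, k_1) = 0x0C14F7
s_3 = Round(s_2, k_2) = 0xD88A67
s_4 = Round(s_3, k_3) = 0x1E6D24
s_5 = Round(s_4, k_4) = 0xE29E96
s_6 = Round(s_5, k_5) = 0x8CB35F
s_7 = Round(s_6, k_6) = 0x2A9BAE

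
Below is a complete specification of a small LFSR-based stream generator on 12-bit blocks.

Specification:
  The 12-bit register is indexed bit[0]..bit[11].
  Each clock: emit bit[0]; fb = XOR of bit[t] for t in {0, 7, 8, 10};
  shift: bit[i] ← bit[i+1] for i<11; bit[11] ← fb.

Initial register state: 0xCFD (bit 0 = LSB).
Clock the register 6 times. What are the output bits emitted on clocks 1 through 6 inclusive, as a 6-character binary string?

101111

reg_0 = 0xCFD
clock 1: out=1, reg = 0xE7E
clock 2: out=0, reg = 0xF3F
clock 3: out=1, reg = 0xF9F
clock 4: out=1, reg = 0x7CF
clock 5: out=1, reg = 0x3E7
clock 6: out=1, reg = 0x9F3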